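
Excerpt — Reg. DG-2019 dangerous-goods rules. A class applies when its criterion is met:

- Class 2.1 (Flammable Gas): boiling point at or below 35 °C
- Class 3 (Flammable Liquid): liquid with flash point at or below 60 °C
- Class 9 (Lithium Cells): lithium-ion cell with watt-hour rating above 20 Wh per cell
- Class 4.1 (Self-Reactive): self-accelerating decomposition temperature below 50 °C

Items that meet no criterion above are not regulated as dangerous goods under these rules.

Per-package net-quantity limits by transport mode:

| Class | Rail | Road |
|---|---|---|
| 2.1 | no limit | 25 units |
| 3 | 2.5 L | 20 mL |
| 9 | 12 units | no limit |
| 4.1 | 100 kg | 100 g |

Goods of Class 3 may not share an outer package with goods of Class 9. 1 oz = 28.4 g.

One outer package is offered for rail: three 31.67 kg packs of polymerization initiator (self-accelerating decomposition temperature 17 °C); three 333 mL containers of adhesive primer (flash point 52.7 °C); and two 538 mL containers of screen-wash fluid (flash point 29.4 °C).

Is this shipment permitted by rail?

Yes

Self-accelerating decomposition temperature 17 °C meets the Class 4.1 criterion (Self-Reactive), so the polymerization initiator is Class 4.1.
Adhesive primer: flash point 52.7 °C ≤ 60 °C → Class 3 (Flammable Liquid).
The screen-wash fluid has flash point 29.4 °C, which is ≤ 60 °C, so it is Class 3 (Flammable Liquid).
Total Class 3: (three 333 mL containers = 999 mL) + (two 538 mL containers = 1.076 L) = 2.075 L.
2.075 L is within the rail limit of 2.5 L for Class 3.
Class 4.1 quantity: three 31.67 kg packs = 95.01 kg.
95.01 kg ≤ 100 kg (rail limit, Class 4.1) — within limit.
The segregation rule (Class 3 with Class 9) does not apply to Class 3 with Class 4.1.
Every hazard class is within its rail limit and no segregation rule is violated.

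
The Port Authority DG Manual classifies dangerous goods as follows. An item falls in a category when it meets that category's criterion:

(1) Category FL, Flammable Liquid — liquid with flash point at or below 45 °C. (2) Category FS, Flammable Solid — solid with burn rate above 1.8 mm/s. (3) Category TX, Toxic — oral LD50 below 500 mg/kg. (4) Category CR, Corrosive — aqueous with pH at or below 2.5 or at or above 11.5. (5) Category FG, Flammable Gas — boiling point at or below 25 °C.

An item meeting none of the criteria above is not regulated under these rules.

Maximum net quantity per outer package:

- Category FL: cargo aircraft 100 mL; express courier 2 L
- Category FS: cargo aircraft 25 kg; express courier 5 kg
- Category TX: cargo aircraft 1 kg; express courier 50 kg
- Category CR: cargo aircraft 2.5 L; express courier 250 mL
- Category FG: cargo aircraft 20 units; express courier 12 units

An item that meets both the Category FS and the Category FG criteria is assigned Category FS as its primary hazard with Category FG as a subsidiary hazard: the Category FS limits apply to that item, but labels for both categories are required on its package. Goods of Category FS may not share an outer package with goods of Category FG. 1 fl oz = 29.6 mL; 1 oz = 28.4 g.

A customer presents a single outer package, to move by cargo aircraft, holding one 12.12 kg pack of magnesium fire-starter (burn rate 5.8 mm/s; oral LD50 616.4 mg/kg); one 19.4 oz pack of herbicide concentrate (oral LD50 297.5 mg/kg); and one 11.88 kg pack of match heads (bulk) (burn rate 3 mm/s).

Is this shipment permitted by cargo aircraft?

Yes

Burn rate 5.8 mm/s meets the Category FS criterion (Flammable Solid), so the magnesium fire-starter is Category FS.
With oral LD50 297.5 mg/kg (< 500 mg/kg), the herbicide concentrate falls in Category TX.
With burn rate 3 mm/s (> 1.8 mm/s), the match heads (bulk) fall in Category FS.
Total Category FS: 12.12 kg + 11.88 kg = 24 kg.
24 kg ≤ 25 kg (cargo aircraft limit, Category FS) — within limit.
Category TX quantity: one 19.4 oz pack = 550.96 g.
550.96 g is within the cargo aircraft limit of 1 kg for Category TX.
The segregation rule (Category FS with Category FG) does not apply to Category FS with Category TX.
Every hazard category is within its cargo aircraft limit and no segregation rule is violated.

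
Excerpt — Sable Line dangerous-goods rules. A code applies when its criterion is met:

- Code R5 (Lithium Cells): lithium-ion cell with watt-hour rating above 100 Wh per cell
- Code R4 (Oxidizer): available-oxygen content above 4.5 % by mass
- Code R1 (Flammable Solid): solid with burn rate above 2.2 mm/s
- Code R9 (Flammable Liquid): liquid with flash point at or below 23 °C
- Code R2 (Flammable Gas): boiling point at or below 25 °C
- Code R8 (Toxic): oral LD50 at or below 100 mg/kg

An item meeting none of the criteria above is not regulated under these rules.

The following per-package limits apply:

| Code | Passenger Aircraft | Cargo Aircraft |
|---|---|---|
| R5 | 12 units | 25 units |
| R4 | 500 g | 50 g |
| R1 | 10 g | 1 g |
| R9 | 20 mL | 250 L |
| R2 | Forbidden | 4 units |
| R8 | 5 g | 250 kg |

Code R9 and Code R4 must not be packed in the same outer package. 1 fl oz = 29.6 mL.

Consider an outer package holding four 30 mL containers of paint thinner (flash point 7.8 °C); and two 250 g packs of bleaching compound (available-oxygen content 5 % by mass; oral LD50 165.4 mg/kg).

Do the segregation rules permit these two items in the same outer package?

No

The paint thinner has flash point 7.8 °C, which is ≤ 23 °C, so it is Code R9 (Flammable Liquid).
Available-oxygen content 5 % by mass meets the Code R4 criterion (Oxidizer), so the bleaching compound is Code R4.
Code R9 and Code R4 may not share an outer package.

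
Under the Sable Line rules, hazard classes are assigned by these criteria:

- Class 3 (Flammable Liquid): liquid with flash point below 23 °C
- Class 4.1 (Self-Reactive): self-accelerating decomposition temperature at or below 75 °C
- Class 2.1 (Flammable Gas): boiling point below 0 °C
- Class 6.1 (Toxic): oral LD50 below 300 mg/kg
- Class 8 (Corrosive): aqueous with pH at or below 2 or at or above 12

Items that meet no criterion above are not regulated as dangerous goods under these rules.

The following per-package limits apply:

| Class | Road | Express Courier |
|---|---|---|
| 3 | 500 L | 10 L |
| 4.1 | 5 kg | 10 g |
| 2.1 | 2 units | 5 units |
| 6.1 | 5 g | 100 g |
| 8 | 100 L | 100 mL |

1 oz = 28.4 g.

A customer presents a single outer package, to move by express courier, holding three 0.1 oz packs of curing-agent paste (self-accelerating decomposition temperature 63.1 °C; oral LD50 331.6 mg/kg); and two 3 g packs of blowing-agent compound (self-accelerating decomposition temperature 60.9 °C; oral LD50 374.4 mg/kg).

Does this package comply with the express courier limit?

No

Curing-agent paste: self-accelerating decomposition temperature 63.1 °C ≤ 75 °C → Class 4.1 (Self-Reactive).
With self-accelerating decomposition temperature 60.9 °C (≤ 75 °C), the blowing-agent compound falls in Class 4.1.
Class 4.1 net quantity: (three 0.1 oz packs = 8.52 g) + (two 3 g packs = 6 g) = 14.52 g.
That exceeds the Class 4.1 express courier limit of 10 g.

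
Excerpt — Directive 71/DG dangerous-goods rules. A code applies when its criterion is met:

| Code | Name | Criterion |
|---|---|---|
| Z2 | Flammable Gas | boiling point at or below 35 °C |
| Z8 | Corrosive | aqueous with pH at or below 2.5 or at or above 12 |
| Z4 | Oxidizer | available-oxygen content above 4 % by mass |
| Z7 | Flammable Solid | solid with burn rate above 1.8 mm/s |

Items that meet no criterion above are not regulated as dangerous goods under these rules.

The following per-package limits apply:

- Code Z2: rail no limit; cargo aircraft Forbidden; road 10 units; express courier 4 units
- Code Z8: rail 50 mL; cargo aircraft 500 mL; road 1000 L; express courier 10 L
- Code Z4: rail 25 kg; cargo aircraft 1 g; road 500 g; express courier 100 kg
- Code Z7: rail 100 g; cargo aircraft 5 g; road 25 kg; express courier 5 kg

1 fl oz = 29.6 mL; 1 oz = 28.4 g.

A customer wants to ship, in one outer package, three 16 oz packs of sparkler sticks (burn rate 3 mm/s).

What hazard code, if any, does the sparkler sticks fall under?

Code Z7

With burn rate 3 mm/s (> 1.8 mm/s), the sparkler sticks fall in Code Z7.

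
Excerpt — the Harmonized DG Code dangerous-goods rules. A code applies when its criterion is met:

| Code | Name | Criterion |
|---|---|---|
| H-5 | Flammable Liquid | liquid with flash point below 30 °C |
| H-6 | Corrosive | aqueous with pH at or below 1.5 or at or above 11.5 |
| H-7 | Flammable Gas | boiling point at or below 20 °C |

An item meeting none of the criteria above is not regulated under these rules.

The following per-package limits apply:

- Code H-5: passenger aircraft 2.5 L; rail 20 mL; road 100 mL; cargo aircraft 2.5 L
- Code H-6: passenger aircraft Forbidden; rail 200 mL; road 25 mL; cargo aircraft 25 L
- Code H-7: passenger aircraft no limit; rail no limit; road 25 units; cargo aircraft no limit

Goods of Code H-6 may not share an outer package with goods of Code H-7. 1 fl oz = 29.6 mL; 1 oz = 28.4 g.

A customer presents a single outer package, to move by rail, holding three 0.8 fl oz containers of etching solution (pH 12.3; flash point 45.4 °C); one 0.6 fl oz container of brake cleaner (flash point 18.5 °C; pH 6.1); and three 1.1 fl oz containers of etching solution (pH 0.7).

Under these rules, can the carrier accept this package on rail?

Etching solution: pH 12.3 ≥ 11.5 → Code H-6 (Corrosive).
With flash point 18.5 °C (< 30 °C), the brake cleaner falls in Code H-5.
With pH 0.7 (≤ 1.5), the etching solution falls in Code H-6.
Total Code H-6: (three 0.8 fl oz containers = 71.04 mL) + (three 1.1 fl oz containers = 97.68 mL) = 168.72 mL.
168.72 mL is within the rail limit of 200 mL for Code H-6.
Code H-5 quantity: one 0.6 fl oz container = 17.76 mL.
17.76 mL is within the rail limit of 20 mL for Code H-5.
The segregation rule (Code H-6 with Code H-7) does not apply to Code H-6 with Code H-5.
Every hazard code is within its rail limit and no segregation rule is violated.

Yes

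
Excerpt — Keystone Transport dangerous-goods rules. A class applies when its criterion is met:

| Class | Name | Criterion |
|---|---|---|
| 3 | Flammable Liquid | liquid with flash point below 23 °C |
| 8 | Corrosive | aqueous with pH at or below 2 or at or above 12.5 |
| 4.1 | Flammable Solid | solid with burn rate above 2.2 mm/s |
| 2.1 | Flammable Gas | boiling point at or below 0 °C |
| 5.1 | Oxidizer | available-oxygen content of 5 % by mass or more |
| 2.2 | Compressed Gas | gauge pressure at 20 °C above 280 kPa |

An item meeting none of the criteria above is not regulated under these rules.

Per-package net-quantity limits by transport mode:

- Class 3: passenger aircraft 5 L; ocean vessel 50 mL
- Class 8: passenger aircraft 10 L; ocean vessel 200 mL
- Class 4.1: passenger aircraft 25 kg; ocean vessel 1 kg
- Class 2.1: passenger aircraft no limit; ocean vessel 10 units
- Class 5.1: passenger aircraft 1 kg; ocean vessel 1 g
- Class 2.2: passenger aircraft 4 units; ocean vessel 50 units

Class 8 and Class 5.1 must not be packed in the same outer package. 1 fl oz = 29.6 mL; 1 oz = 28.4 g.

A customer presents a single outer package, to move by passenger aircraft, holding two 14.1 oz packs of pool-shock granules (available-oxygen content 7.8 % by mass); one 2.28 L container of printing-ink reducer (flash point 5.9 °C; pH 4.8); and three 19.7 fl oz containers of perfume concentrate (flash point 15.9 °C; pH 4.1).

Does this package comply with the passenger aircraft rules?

The pool-shock granules have available-oxygen content 7.8 % by mass, which is ≥ 5 % by mass, so they are Class 5.1 (Oxidizer).
With flash point 5.9 °C (< 23 °C), the printing-ink reducer falls in Class 3.
The perfume concentrate has flash point 15.9 °C, which is < 23 °C, so it is Class 3 (Flammable Liquid).
Class 3 net quantity: 2.28 L + (three 19.7 fl oz containers = 1749.36 mL) = 4029.36 mL.
4029.36 mL is within the passenger aircraft limit of 5 L for Class 3.
Class 5.1 quantity: two 14.1 oz packs = 800.88 g.
800.88 g ≤ 1 kg (passenger aircraft limit, Class 5.1) — within limit.
The segregation rule (Class 8 with Class 5.1) does not apply to Class 3 with Class 5.1.
Every hazard class is within its passenger aircraft limit and no segregation rule is violated.

Yes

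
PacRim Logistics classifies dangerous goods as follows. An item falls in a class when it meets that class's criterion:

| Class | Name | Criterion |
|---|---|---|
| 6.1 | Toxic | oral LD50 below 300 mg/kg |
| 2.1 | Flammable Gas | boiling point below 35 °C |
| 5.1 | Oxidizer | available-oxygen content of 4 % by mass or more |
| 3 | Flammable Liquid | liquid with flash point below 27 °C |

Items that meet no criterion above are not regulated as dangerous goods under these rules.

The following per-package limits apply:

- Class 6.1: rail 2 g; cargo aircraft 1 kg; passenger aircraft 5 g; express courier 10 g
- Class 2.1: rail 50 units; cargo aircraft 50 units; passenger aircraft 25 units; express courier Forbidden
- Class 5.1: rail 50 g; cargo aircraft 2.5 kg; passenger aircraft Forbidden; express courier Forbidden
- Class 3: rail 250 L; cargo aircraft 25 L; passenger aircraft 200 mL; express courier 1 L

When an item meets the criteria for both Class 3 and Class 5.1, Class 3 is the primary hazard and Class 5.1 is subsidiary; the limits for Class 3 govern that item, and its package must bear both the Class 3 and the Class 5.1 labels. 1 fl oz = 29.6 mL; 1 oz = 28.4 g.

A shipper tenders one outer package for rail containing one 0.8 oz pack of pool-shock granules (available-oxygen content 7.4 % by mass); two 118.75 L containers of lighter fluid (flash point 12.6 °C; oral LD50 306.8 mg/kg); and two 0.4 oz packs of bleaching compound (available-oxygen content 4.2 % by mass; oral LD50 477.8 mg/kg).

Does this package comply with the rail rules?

Yes

Available-oxygen content 7.4 % by mass meets the Class 5.1 criterion (Oxidizer), so the pool-shock granules are Class 5.1.
The lighter fluid has flash point 12.6 °C, which is < 27 °C, so it is Class 3 (Flammable Liquid).
The bleaching compound has available-oxygen content 4.2 % by mass, which is ≥ 4 % by mass, so it is Class 5.1 (Oxidizer).
Class 3 quantity: two 118.75 L containers = 237.5 L.
237.5 L is within the rail limit of 250 L for Class 3.
Class 5.1 net quantity: (one 0.8 oz pack = 22.72 g) + (two 0.4 oz packs = 22.72 g) = 45.44 g.
45.44 g is within the rail limit of 50 g for Class 5.1.
Every hazard class is within its rail limit and no segregation rule is violated.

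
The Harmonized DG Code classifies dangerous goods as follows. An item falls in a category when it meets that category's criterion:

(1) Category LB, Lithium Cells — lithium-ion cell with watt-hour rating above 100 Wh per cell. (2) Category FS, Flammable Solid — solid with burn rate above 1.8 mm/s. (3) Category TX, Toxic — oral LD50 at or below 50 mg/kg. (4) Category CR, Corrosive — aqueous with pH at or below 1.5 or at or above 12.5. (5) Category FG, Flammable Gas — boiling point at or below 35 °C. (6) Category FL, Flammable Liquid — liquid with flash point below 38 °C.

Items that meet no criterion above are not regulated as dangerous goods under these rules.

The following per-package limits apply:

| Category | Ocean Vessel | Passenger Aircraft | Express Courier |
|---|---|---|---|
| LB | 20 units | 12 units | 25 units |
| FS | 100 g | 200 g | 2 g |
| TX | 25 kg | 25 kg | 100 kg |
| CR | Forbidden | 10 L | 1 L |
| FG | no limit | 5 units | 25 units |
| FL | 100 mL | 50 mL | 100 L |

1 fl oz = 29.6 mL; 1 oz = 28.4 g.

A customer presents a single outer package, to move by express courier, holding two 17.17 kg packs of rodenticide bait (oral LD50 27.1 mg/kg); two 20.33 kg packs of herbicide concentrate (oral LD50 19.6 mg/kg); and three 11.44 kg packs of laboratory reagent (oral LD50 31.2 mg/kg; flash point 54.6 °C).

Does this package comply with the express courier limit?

No

Rodenticide bait: oral LD50 27.1 mg/kg ≤ 50 mg/kg → Category TX (Toxic).
Herbicide concentrate: oral LD50 19.6 mg/kg ≤ 50 mg/kg → Category TX (Toxic).
With oral LD50 31.2 mg/kg (≤ 50 mg/kg), the laboratory reagent falls in Category TX.
Category TX net quantity: (two 17.17 kg packs = 34.34 kg) + (two 20.33 kg packs = 40.66 kg) + (three 11.44 kg packs = 34.32 kg) = 109.32 kg.
109.32 kg exceeds the express courier limit of 100 kg for Category TX.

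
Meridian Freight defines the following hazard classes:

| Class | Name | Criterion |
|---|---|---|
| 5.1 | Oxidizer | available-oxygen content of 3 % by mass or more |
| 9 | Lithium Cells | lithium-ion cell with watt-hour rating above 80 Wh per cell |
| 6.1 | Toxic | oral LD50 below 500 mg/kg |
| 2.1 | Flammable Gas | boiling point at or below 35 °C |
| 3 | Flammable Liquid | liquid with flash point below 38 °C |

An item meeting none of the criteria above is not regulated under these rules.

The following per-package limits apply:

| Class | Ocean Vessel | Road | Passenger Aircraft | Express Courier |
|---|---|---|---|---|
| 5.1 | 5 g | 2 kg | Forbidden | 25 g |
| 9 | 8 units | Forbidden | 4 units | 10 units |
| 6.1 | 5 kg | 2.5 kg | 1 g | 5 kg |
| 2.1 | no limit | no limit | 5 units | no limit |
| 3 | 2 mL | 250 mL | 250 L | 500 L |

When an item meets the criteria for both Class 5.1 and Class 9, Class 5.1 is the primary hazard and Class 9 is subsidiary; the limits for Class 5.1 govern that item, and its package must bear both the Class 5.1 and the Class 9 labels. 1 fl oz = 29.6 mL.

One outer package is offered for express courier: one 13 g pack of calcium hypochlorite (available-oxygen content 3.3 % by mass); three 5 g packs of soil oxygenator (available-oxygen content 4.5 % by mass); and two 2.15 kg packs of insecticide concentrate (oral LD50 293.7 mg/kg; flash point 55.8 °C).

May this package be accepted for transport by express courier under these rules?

Calcium hypochlorite: available-oxygen content 3.3 % by mass ≥ 3 % by mass → Class 5.1 (Oxidizer).
Soil oxygenator: available-oxygen content 4.5 % by mass ≥ 3 % by mass → Class 5.1 (Oxidizer).
The insecticide concentrate has oral LD50 293.7 mg/kg, which is < 500 mg/kg, so it is Class 6.1 (Toxic).
Class 5.1 net quantity: 13 g + (three 5 g packs = 15 g) = 28 g.
That exceeds the Class 5.1 express courier limit of 25 g.
Class 6.1 quantity: two 2.15 kg packs = 4.3 kg.
4.3 kg is within the express courier limit of 5 kg for Class 6.1.

No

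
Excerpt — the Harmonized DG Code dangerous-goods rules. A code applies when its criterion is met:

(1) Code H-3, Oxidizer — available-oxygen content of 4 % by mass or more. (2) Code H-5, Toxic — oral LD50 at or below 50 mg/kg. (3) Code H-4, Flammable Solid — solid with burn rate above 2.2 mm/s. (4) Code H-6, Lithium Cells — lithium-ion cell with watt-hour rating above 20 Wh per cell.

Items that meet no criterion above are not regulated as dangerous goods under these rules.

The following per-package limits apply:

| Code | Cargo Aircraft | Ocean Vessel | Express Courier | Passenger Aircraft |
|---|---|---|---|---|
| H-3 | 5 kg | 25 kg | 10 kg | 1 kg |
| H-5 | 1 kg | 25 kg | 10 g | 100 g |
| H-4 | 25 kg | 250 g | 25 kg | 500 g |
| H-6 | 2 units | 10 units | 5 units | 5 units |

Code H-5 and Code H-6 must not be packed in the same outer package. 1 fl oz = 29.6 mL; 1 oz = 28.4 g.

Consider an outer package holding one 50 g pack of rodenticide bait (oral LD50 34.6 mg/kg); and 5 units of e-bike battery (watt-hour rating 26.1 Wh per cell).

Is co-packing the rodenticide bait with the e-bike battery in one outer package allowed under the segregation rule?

No

With oral LD50 34.6 mg/kg (≤ 50 mg/kg), the rodenticide bait falls in Code H-5.
The e-bike battery has watt-hour rating 26.1 Wh per cell, which is > 20 Wh per cell, so it is Code H-6 (Lithium Cells).
Code H-5 and Code H-6 may not share an outer package.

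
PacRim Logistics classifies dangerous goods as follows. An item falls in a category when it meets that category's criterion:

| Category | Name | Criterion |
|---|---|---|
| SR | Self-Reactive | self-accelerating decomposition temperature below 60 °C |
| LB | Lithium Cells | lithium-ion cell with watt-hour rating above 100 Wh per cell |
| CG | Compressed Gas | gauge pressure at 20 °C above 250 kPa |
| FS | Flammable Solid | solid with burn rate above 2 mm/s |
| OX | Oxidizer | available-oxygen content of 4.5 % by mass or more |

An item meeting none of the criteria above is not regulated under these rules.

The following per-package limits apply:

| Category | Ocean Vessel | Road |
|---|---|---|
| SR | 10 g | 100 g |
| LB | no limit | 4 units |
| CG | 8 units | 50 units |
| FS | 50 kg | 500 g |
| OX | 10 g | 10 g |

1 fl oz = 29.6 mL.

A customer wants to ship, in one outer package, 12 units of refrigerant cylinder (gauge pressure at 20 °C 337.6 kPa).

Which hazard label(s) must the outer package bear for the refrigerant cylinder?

Category CG

Refrigerant cylinder: gauge pressure at 20 °C 337.6 kPa > 250 kPa → Category CG (Compressed Gas).
Only the Category CG label is required.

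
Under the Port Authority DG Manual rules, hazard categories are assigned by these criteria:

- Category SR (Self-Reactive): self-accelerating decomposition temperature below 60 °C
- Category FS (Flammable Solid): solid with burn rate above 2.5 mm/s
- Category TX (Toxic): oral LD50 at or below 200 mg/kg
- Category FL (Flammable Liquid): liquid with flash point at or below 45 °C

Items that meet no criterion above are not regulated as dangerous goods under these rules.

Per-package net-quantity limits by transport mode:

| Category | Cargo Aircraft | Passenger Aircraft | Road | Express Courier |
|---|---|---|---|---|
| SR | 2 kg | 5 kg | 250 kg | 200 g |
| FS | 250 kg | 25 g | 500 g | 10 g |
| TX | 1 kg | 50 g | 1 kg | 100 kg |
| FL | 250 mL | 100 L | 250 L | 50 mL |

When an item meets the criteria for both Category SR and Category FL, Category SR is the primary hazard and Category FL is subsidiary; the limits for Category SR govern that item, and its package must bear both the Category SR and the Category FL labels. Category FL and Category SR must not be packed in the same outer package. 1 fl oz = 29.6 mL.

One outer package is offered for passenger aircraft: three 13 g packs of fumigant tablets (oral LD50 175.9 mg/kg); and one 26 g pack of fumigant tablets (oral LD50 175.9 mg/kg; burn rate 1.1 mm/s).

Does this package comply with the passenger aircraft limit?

No

Oral LD50 175.9 mg/kg meets the Category TX criterion (Toxic), so the fumigant tablets are Category TX.
Oral LD50 175.9 mg/kg meets the Category TX criterion (Toxic), so the fumigant tablets are Category TX.
Total Category TX: (three 13 g packs = 39 g) + 26 g = 65 g.
65 g exceeds the passenger aircraft limit of 50 g for Category TX.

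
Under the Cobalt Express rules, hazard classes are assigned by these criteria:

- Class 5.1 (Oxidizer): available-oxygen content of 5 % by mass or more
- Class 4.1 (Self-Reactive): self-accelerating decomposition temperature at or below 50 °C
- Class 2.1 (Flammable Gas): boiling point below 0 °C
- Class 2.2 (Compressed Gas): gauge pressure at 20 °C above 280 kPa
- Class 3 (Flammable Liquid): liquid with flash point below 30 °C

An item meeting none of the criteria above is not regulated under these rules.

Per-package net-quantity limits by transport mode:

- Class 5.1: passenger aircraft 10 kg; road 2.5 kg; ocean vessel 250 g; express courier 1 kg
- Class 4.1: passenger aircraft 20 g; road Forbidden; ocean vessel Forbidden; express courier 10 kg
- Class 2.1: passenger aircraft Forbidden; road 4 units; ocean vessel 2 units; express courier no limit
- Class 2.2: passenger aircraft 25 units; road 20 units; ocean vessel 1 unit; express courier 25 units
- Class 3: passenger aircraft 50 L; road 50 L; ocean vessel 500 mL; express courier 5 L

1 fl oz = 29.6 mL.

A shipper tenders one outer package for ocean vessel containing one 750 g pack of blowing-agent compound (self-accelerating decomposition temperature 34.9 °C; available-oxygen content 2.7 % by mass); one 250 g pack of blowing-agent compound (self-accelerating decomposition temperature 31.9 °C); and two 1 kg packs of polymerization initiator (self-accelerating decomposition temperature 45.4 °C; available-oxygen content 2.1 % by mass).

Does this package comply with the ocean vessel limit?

The blowing-agent compound has self-accelerating decomposition temperature 34.9 °C, which is ≤ 50 °C, so it is Class 4.1 (Self-Reactive).
Blowing-agent compound: self-accelerating decomposition temperature 31.9 °C ≤ 50 °C → Class 4.1 (Self-Reactive).
The polymerization initiator has self-accelerating decomposition temperature 45.4 °C, which is ≤ 50 °C, so it is Class 4.1 (Self-Reactive).
Class 4.1 net quantity: 750 g + 250 g + (two 1 kg packs = 2 kg) = 3 kg.
By ocean vessel, Class 4.1 is Forbidden regardless of quantity.

No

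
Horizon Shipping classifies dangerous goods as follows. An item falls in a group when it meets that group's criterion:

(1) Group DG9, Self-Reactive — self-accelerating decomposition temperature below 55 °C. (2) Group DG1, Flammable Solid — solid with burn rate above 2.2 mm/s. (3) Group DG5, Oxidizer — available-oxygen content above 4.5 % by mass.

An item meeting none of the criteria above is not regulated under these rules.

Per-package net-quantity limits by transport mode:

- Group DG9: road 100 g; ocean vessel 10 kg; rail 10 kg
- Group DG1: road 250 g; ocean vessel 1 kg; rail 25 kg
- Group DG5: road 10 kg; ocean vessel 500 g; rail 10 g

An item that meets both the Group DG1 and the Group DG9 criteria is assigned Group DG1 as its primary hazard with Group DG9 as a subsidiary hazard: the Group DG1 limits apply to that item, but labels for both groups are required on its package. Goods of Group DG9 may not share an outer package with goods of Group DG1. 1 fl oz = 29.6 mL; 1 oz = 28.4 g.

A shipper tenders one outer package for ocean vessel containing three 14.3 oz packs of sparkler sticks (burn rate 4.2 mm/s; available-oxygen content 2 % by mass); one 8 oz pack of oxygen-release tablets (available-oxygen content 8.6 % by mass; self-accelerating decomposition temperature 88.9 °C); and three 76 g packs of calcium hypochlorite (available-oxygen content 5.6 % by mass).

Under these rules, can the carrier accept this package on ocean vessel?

Burn rate 4.2 mm/s meets the Group DG1 criterion (Flammable Solid), so the sparkler sticks are Group DG1.
Available-oxygen content 8.6 % by mass meets the Group DG5 criterion (Oxidizer), so the oxygen-release tablets are Group DG5.
The calcium hypochlorite has available-oxygen content 5.6 % by mass, which is > 4.5 % by mass, so it is Group DG5 (Oxidizer).
Total Group DG5: (one 8 oz pack = 227.2 g) + (three 76 g packs = 228 g) = 455.2 g.
455.2 g ≤ 500 g (ocean vessel limit, Group DG5) — within limit.
Group DG1 quantity: three 14.3 oz packs = 1218.36 g.
1218.36 g exceeds the ocean vessel limit of 1 kg for Group DG1.
The segregation rule (Group DG9 with Group DG1) does not apply to Group DG5 with Group DG1.

No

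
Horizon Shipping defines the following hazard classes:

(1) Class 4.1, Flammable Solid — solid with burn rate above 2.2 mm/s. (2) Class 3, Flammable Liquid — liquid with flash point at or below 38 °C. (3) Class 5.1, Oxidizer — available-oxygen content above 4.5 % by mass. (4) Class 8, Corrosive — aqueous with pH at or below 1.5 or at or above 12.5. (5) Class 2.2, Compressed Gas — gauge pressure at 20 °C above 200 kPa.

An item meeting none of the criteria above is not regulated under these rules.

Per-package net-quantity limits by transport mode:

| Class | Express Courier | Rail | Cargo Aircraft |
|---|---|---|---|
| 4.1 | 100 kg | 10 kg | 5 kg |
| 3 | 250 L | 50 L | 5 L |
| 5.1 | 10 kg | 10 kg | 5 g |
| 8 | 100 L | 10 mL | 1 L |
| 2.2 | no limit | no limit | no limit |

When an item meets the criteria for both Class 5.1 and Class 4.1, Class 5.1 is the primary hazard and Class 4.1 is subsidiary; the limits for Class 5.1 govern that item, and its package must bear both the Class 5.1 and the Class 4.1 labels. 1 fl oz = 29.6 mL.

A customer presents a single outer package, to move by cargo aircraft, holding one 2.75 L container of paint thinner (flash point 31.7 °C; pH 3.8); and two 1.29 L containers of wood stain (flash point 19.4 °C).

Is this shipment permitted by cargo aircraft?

No

Paint thinner: flash point 31.7 °C ≤ 38 °C → Class 3 (Flammable Liquid).
The wood stain has flash point 19.4 °C, which is ≤ 38 °C, so it is Class 3 (Flammable Liquid).
Total Class 3: 2.75 L + (two 1.29 L containers = 2.58 L) = 5.33 L.
That exceeds the Class 3 cargo aircraft limit of 5 L.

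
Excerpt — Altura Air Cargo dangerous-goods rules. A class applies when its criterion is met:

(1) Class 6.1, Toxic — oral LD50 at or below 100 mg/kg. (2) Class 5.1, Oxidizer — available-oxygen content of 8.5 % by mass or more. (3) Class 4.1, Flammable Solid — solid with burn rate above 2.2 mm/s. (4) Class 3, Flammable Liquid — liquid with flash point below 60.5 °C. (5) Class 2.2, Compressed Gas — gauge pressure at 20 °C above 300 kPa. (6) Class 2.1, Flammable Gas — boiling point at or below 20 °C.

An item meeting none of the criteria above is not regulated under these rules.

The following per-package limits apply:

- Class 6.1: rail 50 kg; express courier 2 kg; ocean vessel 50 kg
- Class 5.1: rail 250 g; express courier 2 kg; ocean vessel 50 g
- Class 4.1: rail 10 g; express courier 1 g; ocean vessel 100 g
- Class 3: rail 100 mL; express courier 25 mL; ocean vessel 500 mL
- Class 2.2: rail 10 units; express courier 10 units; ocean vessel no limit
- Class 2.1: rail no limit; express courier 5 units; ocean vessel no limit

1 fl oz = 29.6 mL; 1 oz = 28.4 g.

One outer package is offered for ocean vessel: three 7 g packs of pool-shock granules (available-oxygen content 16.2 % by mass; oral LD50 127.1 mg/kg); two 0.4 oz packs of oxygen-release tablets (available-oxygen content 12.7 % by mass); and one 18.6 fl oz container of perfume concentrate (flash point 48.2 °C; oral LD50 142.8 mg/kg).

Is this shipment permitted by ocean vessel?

The pool-shock granules have available-oxygen content 16.2 % by mass, which is ≥ 8.5 % by mass, so they are Class 5.1 (Oxidizer).
The oxygen-release tablets have available-oxygen content 12.7 % by mass, which is ≥ 8.5 % by mass, so they are Class 5.1 (Oxidizer).
With flash point 48.2 °C (< 60.5 °C), the perfume concentrate falls in Class 3.
Class 5.1 net quantity: (three 7 g packs = 21 g) + (two 0.4 oz packs = 22.72 g) = 43.72 g.
That is within the Class 5.1 ocean vessel limit of 50 g.
Class 3 quantity: one 18.6 fl oz container = 550.56 mL.
That exceeds the Class 3 ocean vessel limit of 500 mL.

No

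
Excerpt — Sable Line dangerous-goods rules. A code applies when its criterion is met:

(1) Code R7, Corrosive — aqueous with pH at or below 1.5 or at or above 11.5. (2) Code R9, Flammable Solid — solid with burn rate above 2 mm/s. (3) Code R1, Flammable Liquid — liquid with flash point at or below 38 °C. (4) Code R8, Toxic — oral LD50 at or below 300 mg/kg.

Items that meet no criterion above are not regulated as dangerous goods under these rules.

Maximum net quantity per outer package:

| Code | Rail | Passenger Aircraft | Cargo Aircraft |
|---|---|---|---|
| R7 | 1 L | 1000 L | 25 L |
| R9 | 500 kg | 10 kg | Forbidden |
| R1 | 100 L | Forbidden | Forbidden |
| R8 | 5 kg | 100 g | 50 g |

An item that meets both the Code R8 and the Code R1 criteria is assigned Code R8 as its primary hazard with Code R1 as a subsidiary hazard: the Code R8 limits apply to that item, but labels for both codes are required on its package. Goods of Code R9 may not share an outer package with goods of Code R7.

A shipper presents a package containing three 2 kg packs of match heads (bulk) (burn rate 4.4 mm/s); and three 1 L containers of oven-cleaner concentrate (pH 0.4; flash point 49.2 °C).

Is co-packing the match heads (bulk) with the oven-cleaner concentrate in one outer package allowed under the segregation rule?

No

Burn rate 4.4 mm/s meets the Code R9 criterion (Flammable Solid), so the match heads (bulk) are Code R9.
The oven-cleaner concentrate has pH 0.4, which is ≤ 1.5, so it is Code R7 (Corrosive).
Code R9 and Code R7 may not share an outer package.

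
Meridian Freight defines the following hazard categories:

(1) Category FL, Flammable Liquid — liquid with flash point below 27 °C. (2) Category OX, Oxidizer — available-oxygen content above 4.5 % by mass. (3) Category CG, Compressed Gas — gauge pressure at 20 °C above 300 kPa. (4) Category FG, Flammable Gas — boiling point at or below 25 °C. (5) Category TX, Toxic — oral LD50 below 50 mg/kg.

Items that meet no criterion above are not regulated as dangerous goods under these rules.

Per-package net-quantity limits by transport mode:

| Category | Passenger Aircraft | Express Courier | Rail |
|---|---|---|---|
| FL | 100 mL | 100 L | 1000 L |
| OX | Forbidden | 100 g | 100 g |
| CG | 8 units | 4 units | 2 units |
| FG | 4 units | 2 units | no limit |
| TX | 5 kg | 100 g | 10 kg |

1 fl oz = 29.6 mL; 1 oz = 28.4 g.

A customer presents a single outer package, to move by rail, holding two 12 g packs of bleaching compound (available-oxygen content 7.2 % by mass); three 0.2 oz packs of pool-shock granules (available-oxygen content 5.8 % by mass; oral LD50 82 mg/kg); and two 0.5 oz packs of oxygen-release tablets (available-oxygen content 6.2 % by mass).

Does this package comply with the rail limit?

With available-oxygen content 7.2 % by mass (> 4.5 % by mass), the bleaching compound falls in Category OX.
Available-oxygen content 5.8 % by mass meets the Category OX criterion (Oxidizer), so the pool-shock granules are Category OX.
Oxygen-release tablets: available-oxygen content 6.2 % by mass > 4.5 % by mass → Category OX (Oxidizer).
Category OX net quantity: (two 12 g packs = 24 g) + (three 0.2 oz packs = 17.04 g) + (two 0.5 oz packs = 28.4 g) = 69.44 g.
69.44 g ≤ 100 g (rail limit, Category OX) — within limit.

Yes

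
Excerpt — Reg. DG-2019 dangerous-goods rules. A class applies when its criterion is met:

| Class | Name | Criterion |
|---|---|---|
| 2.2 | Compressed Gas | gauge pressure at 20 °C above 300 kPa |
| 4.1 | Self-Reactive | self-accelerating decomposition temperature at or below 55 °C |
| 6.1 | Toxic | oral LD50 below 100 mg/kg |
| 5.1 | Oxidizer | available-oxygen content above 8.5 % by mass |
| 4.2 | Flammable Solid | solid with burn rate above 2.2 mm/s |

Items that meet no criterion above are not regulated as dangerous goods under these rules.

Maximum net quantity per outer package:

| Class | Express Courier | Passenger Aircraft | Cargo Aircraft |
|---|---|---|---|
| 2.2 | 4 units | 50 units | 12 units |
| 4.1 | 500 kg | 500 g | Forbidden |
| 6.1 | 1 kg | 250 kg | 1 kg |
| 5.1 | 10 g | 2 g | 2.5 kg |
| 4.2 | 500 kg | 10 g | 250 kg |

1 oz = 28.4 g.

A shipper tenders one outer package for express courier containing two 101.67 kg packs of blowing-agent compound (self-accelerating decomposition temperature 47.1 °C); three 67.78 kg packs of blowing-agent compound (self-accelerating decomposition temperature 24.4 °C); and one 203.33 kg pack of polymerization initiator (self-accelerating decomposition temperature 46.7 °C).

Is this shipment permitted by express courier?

No

The blowing-agent compound has self-accelerating decomposition temperature 47.1 °C, which is ≤ 55 °C, so it is Class 4.1 (Self-Reactive).
The blowing-agent compound has self-accelerating decomposition temperature 24.4 °C, which is ≤ 55 °C, so it is Class 4.1 (Self-Reactive).
Self-accelerating decomposition temperature 46.7 °C meets the Class 4.1 criterion (Self-Reactive), so the polymerization initiator is Class 4.1.
Class 4.1 net quantity: (two 101.67 kg packs = 203.34 kg) + (three 67.78 kg packs = 203.34 kg) + 203.33 kg = 610.01 kg.
610.01 kg > 500 kg (express courier limit, Class 4.1) — over the limit.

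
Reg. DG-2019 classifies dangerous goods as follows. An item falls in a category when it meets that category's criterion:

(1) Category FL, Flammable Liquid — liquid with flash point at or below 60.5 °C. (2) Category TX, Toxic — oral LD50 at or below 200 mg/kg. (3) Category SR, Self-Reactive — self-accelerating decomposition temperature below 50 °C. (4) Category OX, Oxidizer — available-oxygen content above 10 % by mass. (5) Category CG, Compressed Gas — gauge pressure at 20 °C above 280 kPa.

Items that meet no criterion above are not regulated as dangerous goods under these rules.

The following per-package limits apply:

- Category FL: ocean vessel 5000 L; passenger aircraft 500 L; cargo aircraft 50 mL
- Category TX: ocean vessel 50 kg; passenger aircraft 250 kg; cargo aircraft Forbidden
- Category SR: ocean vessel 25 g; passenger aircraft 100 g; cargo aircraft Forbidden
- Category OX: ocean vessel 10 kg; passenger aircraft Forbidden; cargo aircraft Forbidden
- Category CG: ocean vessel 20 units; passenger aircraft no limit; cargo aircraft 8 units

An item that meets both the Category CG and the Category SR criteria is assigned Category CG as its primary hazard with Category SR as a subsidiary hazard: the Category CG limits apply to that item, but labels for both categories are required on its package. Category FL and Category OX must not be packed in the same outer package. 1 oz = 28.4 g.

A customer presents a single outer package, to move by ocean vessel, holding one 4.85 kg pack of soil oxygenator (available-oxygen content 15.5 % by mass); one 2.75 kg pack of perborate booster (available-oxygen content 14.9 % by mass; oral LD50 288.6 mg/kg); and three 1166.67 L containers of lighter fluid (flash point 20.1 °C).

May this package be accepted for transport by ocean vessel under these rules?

The soil oxygenator has available-oxygen content 15.5 % by mass, which is > 10 % by mass, so it is Category OX (Oxidizer).
Perborate booster: available-oxygen content 14.9 % by mass > 10 % by mass → Category OX (Oxidizer).
The lighter fluid has flash point 20.1 °C, which is ≤ 60.5 °C, so it is Category FL (Flammable Liquid).
Category FL quantity: three 1166.67 L containers = 3500.01 L.
3500.01 L is within the ocean vessel limit of 5000 L for Category FL.
Total Category OX: 4.85 kg + 2.75 kg = 7.6 kg.
That is within the Category OX ocean vessel limit of 10 kg.
Category FL and Category OX may not share an outer package.

No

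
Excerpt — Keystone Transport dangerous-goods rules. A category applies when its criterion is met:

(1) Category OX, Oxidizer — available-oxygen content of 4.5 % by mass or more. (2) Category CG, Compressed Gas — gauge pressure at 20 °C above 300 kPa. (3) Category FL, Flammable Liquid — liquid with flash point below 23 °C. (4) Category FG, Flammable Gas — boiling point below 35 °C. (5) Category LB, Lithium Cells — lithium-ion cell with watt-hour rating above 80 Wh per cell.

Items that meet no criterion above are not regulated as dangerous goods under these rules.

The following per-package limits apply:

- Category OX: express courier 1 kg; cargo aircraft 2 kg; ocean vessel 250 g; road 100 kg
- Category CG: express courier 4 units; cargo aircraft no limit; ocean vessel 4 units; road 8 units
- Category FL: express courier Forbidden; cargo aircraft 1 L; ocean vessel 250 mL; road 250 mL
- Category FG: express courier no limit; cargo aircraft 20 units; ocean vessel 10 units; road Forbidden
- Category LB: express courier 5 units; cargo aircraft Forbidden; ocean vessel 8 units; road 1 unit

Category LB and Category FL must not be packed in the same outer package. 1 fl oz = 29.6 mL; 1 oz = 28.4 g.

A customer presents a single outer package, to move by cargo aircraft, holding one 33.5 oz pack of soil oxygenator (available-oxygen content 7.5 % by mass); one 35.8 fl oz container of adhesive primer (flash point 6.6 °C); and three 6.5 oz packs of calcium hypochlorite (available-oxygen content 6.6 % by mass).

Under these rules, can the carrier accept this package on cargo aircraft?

Available-oxygen content 7.5 % by mass meets the Category OX criterion (Oxidizer), so the soil oxygenator is Category OX.
Adhesive primer: flash point 6.6 °C < 23 °C → Category FL (Flammable Liquid).
Available-oxygen content 6.6 % by mass meets the Category OX criterion (Oxidizer), so the calcium hypochlorite is Category OX.
Total Category OX: (one 33.5 oz pack = 951.4 g) + (three 6.5 oz packs = 553.8 g) = 1505.2 g.
1505.2 g ≤ 2 kg (cargo aircraft limit, Category OX) — within limit.
Category FL quantity: one 35.8 fl oz container = 1059.68 mL.
That exceeds the Category FL cargo aircraft limit of 1 L.
The segregation rule (Category LB with Category FL) does not apply to Category OX with Category FL.

No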